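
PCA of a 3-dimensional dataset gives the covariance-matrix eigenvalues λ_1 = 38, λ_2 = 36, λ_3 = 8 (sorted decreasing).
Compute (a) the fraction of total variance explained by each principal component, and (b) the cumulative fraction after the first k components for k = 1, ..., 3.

Step 1 — total variance = trace(Sigma) = Σ λ_i = 38 + 36 + 8 = 82.

Step 2 — fraction explained by component i = λ_i / Σ λ:
  PC1: 38/82 = 0.4634
  PC2: 36/82 = 0.439
  PC3: 8/82 = 0.0976

Step 3 — cumulative fraction after k components = (λ_1 + ... + λ_k) / Σ λ:
  k = 1: 38/82 = 0.4634
  k = 2: (38 + 36)/82 = 74/82 = 0.9024
  k = 3: (38 + 36 + 8)/82 = 82/82 = 1

Summary (fraction, with percent):

explained: PC1 0.4634 (46.34%), PC2 0.439 (43.9%), PC3 0.0976 (9.76%);  cumulative: 0.4634, 0.9024, 1


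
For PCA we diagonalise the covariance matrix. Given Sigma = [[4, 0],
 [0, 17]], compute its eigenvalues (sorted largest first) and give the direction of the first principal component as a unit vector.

Step 1 — characteristic polynomial of 2×2 Sigma:
  det(Sigma - λI) = λ² - trace · λ + det = 0.
  trace = 4 + 17 = 21, det = 4·17 - (0)² = 68.
Step 2 — discriminant:
  Δ = trace² - 4·det = 441 - 272 = 169.
Step 3 — eigenvalues:
  λ = (trace ± √Δ)/2 = (21 ± 13)/2,
  λ_1 = 17,  λ_2 = 4.

Step 4 — unit eigenvector for λ_1: Sigma is diagonal, so its eigenvectors are the coordinate axes. λ_1 = 17 is the diagonal entry on the second coordinate axis, hence
  v_1 = (0, 1) (||v_1|| = 1).

λ_1 = 17,  λ_2 = 4;  v_1 ≈ (0, 1)


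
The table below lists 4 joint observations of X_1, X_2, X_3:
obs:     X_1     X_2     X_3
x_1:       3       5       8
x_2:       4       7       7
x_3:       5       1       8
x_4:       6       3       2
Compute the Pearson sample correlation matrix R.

Step 1 — column means:
  mean(X_1) = (3 + 4 + 5 + 6) / 4 = 18/4 = 4.5
  mean(X_2) = (5 + 7 + 1 + 3) / 4 = 16/4 = 4
  mean(X_3) = (8 + 7 + 8 + 2) / 4 = 25/4 = 6.25

Step 2 — sample variances and covariances s[i,j] = (1/(n-1)) · Σ_k (x_{k,i} - mean_i) · (x_{k,j} - mean_j), with n-1 = 3:
  s[X_1,X_1] = ((-1.5)·(-1.5) + (-0.5)·(-0.5) + (0.5)·(0.5) + (1.5)·(1.5)) / 3 = 5/3 = 1.6667
  s[X_1,X_2] = ((-1.5)·(1) + (-0.5)·(3) + (0.5)·(-3) + (1.5)·(-1)) / 3 = -6/3 = -2
  s[X_1,X_3] = ((-1.5)·(1.75) + (-0.5)·(0.75) + (0.5)·(1.75) + (1.5)·(-4.25)) / 3 = -8.5/3 = -2.8333
  s[X_2,X_2] = ((1)·(1) + (3)·(3) + (-3)·(-3) + (-1)·(-1)) / 3 = 20/3 = 6.6667
  s[X_2,X_3] = ((1)·(1.75) + (3)·(0.75) + (-3)·(1.75) + (-1)·(-4.25)) / 3 = 3/3 = 1
  s[X_3,X_3] = ((1.75)·(1.75) + (0.75)·(0.75) + (1.75)·(1.75) + (-4.25)·(-4.25)) / 3 = 24.75/3 = 8.25
  Sample standard deviations s_i = √(s[i,i]):
  s(X_1) = √(1.6667) = 1.291
  s(X_2) = √(6.6667) = 2.582
  s(X_3) = √(8.25) = 2.8723

Step 3 — r_{ij} = s_{ij} / (s_i · s_j):
  r[X_1,X_1] = 1 (diagonal).
  r[X_1,X_2] = -2 / (1.291 · 2.582) = -2 / 3.3333 = -0.6
  r[X_1,X_3] = -2.8333 / (1.291 · 2.8723) = -2.8333 / 3.7081 = -0.7641
  r[X_2,X_2] = 1 (diagonal).
  r[X_2,X_3] = 1 / (2.582 · 2.8723) = 1 / 7.4162 = 0.1348
  r[X_3,X_3] = 1 (diagonal).

R is symmetric with unit diagonal. Assembling:

R = [[1, -0.6, -0.7641],
 [-0.6, 1, 0.1348],
 [-0.7641, 0.1348, 1]]


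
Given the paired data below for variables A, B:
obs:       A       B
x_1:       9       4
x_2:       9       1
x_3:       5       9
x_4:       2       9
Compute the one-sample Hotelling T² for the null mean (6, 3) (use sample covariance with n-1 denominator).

Step 1 — sample mean vector:
  mean(A) = (9 + 9 + 5 + 2) / 4 = 25/4 = 6.25
  mean(B) = (4 + 1 + 9 + 9) / 4 = 23/4 = 5.75
  x̄ = (6.25, 5.75),  deviation x̄ - mu_0 = (6.25, 5.75) - (6, 3) = (0.25, 2.75).

Step 2 — sample covariance matrix, S[i,j] = (1/(n-1)) · Σ_k (x_{k,i} - mean_i) · (x_{k,j} - mean_j), divisor n-1 = 3:
  S[A,A] = ((2.75)·(2.75) + (2.75)·(2.75) + (-1.25)·(-1.25) + (-4.25)·(-4.25)) / 3 = 34.75/3 = 11.5833
  S[A,B] = ((2.75)·(-1.75) + (2.75)·(-4.75) + (-1.25)·(3.25) + (-4.25)·(3.25)) / 3 = -35.75/3 = -11.9167
  S[B,B] = ((-1.75)·(-1.75) + (-4.75)·(-4.75) + (3.25)·(3.25) + (3.25)·(3.25)) / 3 = 46.75/3 = 15.5833
  S = [[11.5833, -11.9167],
 [-11.9167, 15.5833]].

Step 3 — invert S. det(S) = 11.5833·15.5833 - (-11.9167)² = 38.5.
  S^{-1} = (1/det) · [[d, -b], [-b, a]] = [[0.4048, 0.3095],
 [0.3095, 0.3009]].

Step 4 — quadratic form (x̄ - mu_0)^T · S^{-1} · (x̄ - mu_0):
  S^{-1} · (x̄ - mu_0) = (0.9524, 0.9048),
  (x̄ - mu_0)^T · [...] = (0.25)·(0.9524) + (2.75)·(0.9048) = 2.7262.

Step 5 — scale by n: T² = 4 · 2.7262 = 10.9048.

T² ≈ 10.9048


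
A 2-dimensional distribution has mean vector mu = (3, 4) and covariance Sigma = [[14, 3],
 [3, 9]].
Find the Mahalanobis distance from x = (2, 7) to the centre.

Step 1 — centre the observation: (x - mu) = (-1, 3).

Step 2 — invert Sigma. det(Sigma) = 14·9 - (3)² = 117.
  Sigma^{-1} = (1/det) · [[d, -b], [-b, a]] = [[0.0769, -0.0256],
 [-0.0256, 0.1197]].

Step 3 — form the quadratic (x - mu)^T · Sigma^{-1} · (x - mu):
  Sigma^{-1} · (x - mu) = (-0.1538, 0.3846).
  (x - mu)^T · [Sigma^{-1} · (x - mu)] = (-1)·(-0.1538) + (3)·(0.3846) = 1.3077.

Step 4 — take square root: d = √(1.3077) ≈ 1.1435.

d(x, mu) = √(1.3077) ≈ 1.1435


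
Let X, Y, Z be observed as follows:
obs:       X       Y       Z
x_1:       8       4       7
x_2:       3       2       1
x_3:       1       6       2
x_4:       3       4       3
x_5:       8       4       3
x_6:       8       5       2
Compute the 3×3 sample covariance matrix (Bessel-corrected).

Step 1 — column means:
  mean(X) = (8 + 3 + 1 + 3 + 8 + 8) / 6 = 31/6 = 5.1667
  mean(Y) = (4 + 2 + 6 + 4 + 4 + 5) / 6 = 25/6 = 4.1667
  mean(Z) = (7 + 1 + 2 + 3 + 3 + 2) / 6 = 18/6 = 3

Step 2 — sample covariance S[i,j] = (1/(n-1)) · Σ_k (x_{k,i} - mean_i) · (x_{k,j} - mean_j), with n-1 = 5.
  S[X,X] = ((2.8333)·(2.8333) + (-2.1667)·(-2.1667) + (-4.1667)·(-4.1667) + (-2.1667)·(-2.1667) + (2.8333)·(2.8333) + (2.8333)·(2.8333)) / 5 = 50.8333/5 = 10.1667
  S[X,Y] = ((2.8333)·(-0.1667) + (-2.1667)·(-2.1667) + (-4.1667)·(1.8333) + (-2.1667)·(-0.1667) + (2.8333)·(-0.1667) + (2.8333)·(0.8333)) / 5 = -1.1667/5 = -0.2333
  S[X,Z] = ((2.8333)·(4) + (-2.1667)·(-2) + (-4.1667)·(-1) + (-2.1667)·(0) + (2.8333)·(0) + (2.8333)·(-1)) / 5 = 17/5 = 3.4
  S[Y,Y] = ((-0.1667)·(-0.1667) + (-2.1667)·(-2.1667) + (1.8333)·(1.8333) + (-0.1667)·(-0.1667) + (-0.1667)·(-0.1667) + (0.8333)·(0.8333)) / 5 = 8.8333/5 = 1.7667
  S[Y,Z] = ((-0.1667)·(4) + (-2.1667)·(-2) + (1.8333)·(-1) + (-0.1667)·(0) + (-0.1667)·(0) + (0.8333)·(-1)) / 5 = 1/5 = 0.2
  S[Z,Z] = ((4)·(4) + (-2)·(-2) + (-1)·(-1) + (0)·(0) + (0)·(0) + (-1)·(-1)) / 5 = 22/5 = 4.4

S is symmetric (S[j,i] = S[i,j]). Assembling:

S = [[10.1667, -0.2333, 3.4],
 [-0.2333, 1.7667, 0.2],
 [3.4, 0.2, 4.4]]


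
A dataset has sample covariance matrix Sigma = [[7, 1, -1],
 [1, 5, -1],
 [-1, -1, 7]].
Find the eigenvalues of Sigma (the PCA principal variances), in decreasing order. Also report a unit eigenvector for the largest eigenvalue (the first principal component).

Step 1 — characteristic polynomial p(λ) = det(λI - Sigma) = λ³ - tr·λ² + c_1·λ - det, where tr = trace, c_1 = sum of the principal 2×2 minors, det = det(Sigma):
  tr = 7 + 5 + 7 = 19,
  c_1 = (7·5 - (1)²) + (7·7 - (-1)²) + (5·7 - (-1)²) = 34 + 48 + 34 = 116,
  det = 7·(5·7 - (-1)²) - (1)·((1)·7 - (-1)·(-1)) + (-1)·((1)·(-1) - 5·(-1)) = 7·(34) - (1)·(6) + (-1)·(4) = 228.
  So p(λ) = λ³ - 19λ² + 116λ - 228.
Step 2 — look for an integer root (rational root theorem: any rational root is an integer divisor of 228). Testing λ = 6:
  p(6) = 216 - 684 + 696 - 228 = 0  ✓
  Dividing out (λ - 6): p(λ) = (λ - 6)(λ² - 13λ + 38).
Step 3 — remaining eigenvalues from the quadratic λ² - 13λ + 38 = 0:
  Δ = 13² - 4·38 = 169 - 152 = 17,  λ = (13 ± √17)/2 = (13 ± 4.1231)/2 ≈ 8.5616 or 4.4384.
  Sorted: λ_1 = 8.5616,  λ_2 = 6,  λ_3 = 4.4384  (check: sum = 19 = tr ✓).

Step 4 — unit eigenvector for λ_1 ≈ 8.5616: v spans the null space of (Sigma - λ_1 I), whose rows are
  r_1 = (-1.5616, 1, -1),  r_2 = (1, -3.5616, -1),  r_3 = (-1, -1, -1.5616).
  v is orthogonal to every row, so take v ∝ r_1 × r_2 = ((1)·(-1) - (-1)·(-3.5616), (-1)·(1) - (-1.5616)·(-1), (-1.5616)·(-3.5616) - (1)·(1)) ≈ (-4.5616, -2.5616, 4.5616).
  Rescale (multiply by -1 so the first nonzero entry is positive): u = (4.5616, 2.5616, -4.5616).
  ||u|| = √((4.5616)² + (2.5616)² + (-4.5616)²) = √(48.1771) ≈ 6.941,  v_1 = u/||u|| ≈ (0.6572, 0.369, -0.6572) (||v_1|| = 1).

λ_1 = 8.5616,  λ_2 = 6,  λ_3 = 4.4384;  v_1 ≈ (0.6572, 0.369, -0.6572)


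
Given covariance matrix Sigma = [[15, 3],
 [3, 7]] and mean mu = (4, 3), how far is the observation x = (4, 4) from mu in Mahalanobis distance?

Step 1 — centre the observation: (x - mu) = (0, 1).

Step 2 — invert Sigma. det(Sigma) = 15·7 - (3)² = 96.
  Sigma^{-1} = (1/det) · [[d, -b], [-b, a]] = [[0.0729, -0.0312],
 [-0.0312, 0.1562]].

Step 3 — form the quadratic (x - mu)^T · Sigma^{-1} · (x - mu):
  Sigma^{-1} · (x - mu) = (-0.0312, 0.1562).
  (x - mu)^T · [Sigma^{-1} · (x - mu)] = (0)·(-0.0312) + (1)·(0.1562) = 0.1562.

Step 4 — take square root: d = √(0.1562) ≈ 0.3953.

d(x, mu) = √(0.1562) ≈ 0.3953


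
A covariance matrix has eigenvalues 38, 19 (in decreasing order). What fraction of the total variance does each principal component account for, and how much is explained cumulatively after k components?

Step 1 — total variance = trace(Sigma) = Σ λ_i = 38 + 19 = 57.

Step 2 — fraction explained by component i = λ_i / Σ λ:
  PC1: 38/57 = 0.6667
  PC2: 19/57 = 0.3333

Step 3 — cumulative fraction after k components = (λ_1 + ... + λ_k) / Σ λ:
  k = 1: 38/57 = 0.6667
  k = 2: (38 + 19)/57 = 57/57 = 1

Summary (fraction, with percent):

explained: PC1 0.6667 (66.67%), PC2 0.3333 (33.33%);  cumulative: 0.6667, 1


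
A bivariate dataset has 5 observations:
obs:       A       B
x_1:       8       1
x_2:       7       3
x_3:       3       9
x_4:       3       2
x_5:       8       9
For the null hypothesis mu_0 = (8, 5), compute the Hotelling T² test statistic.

Step 1 — sample mean vector:
  mean(A) = (8 + 7 + 3 + 3 + 8) / 5 = 29/5 = 5.8
  mean(B) = (1 + 3 + 9 + 2 + 9) / 5 = 24/5 = 4.8
  x̄ = (5.8, 4.8),  deviation x̄ - mu_0 = (5.8, 4.8) - (8, 5) = (-2.2, -0.2).

Step 2 — sample covariance matrix, S[i,j] = (1/(n-1)) · Σ_k (x_{k,i} - mean_i) · (x_{k,j} - mean_j), divisor n-1 = 4:
  S[A,A] = ((2.2)·(2.2) + (1.2)·(1.2) + (-2.8)·(-2.8) + (-2.8)·(-2.8) + (2.2)·(2.2)) / 4 = 26.8/4 = 6.7
  S[A,B] = ((2.2)·(-3.8) + (1.2)·(-1.8) + (-2.8)·(4.2) + (-2.8)·(-2.8) + (2.2)·(4.2)) / 4 = -5.2/4 = -1.3
  S[B,B] = ((-3.8)·(-3.8) + (-1.8)·(-1.8) + (4.2)·(4.2) + (-2.8)·(-2.8) + (4.2)·(4.2)) / 4 = 60.8/4 = 15.2
  S = [[6.7, -1.3],
 [-1.3, 15.2]].

Step 3 — invert S. det(S) = 6.7·15.2 - (-1.3)² = 100.15.
  S^{-1} = (1/det) · [[d, -b], [-b, a]] = [[0.1518, 0.013],
 [0.013, 0.0669]].

Step 4 — quadratic form (x̄ - mu_0)^T · S^{-1} · (x̄ - mu_0):
  S^{-1} · (x̄ - mu_0) = (-0.3365, -0.0419),
  (x̄ - mu_0)^T · [...] = (-2.2)·(-0.3365) + (-0.2)·(-0.0419) = 0.7487.

Step 5 — scale by n: T² = 5 · 0.7487 = 3.7434.

T² ≈ 3.7434


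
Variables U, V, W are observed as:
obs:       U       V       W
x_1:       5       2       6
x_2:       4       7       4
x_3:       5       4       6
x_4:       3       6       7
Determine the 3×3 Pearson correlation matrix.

Step 1 — column means:
  mean(U) = (5 + 4 + 5 + 3) / 4 = 17/4 = 4.25
  mean(V) = (2 + 7 + 4 + 6) / 4 = 19/4 = 4.75
  mean(W) = (6 + 4 + 6 + 7) / 4 = 23/4 = 5.75

Step 2 — sample variances and covariances s[i,j] = (1/(n-1)) · Σ_k (x_{k,i} - mean_i) · (x_{k,j} - mean_j), with n-1 = 3:
  s[U,U] = ((0.75)·(0.75) + (-0.25)·(-0.25) + (0.75)·(0.75) + (-1.25)·(-1.25)) / 3 = 2.75/3 = 0.9167
  s[U,V] = ((0.75)·(-2.75) + (-0.25)·(2.25) + (0.75)·(-0.75) + (-1.25)·(1.25)) / 3 = -4.75/3 = -1.5833
  s[U,W] = ((0.75)·(0.25) + (-0.25)·(-1.75) + (0.75)·(0.25) + (-1.25)·(1.25)) / 3 = -0.75/3 = -0.25
  s[V,V] = ((-2.75)·(-2.75) + (2.25)·(2.25) + (-0.75)·(-0.75) + (1.25)·(1.25)) / 3 = 14.75/3 = 4.9167
  s[V,W] = ((-2.75)·(0.25) + (2.25)·(-1.75) + (-0.75)·(0.25) + (1.25)·(1.25)) / 3 = -3.25/3 = -1.0833
  s[W,W] = ((0.25)·(0.25) + (-1.75)·(-1.75) + (0.25)·(0.25) + (1.25)·(1.25)) / 3 = 4.75/3 = 1.5833
  Sample standard deviations s_i = √(s[i,i]):
  s(U) = √(0.9167) = 0.9574
  s(V) = √(4.9167) = 2.2174
  s(W) = √(1.5833) = 1.2583

Step 3 — r_{ij} = s_{ij} / (s_i · s_j):
  r[U,U] = 1 (diagonal).
  r[U,V] = -1.5833 / (0.9574 · 2.2174) = -1.5833 / 2.123 = -0.7458
  r[U,W] = -0.25 / (0.9574 · 1.2583) = -0.25 / 1.2047 = -0.2075
  r[V,V] = 1 (diagonal).
  r[V,W] = -1.0833 / (2.2174 · 1.2583) = -1.0833 / 2.7901 = -0.3883
  r[W,W] = 1 (diagonal).

R is symmetric with unit diagonal. Assembling:

R = [[1, -0.7458, -0.2075],
 [-0.7458, 1, -0.3883],
 [-0.2075, -0.3883, 1]]


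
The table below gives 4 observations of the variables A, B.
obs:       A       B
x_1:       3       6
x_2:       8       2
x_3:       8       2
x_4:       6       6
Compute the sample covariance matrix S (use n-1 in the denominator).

Step 1 — column means:
  mean(A) = (3 + 8 + 8 + 6) / 4 = 25/4 = 6.25
  mean(B) = (6 + 2 + 2 + 6) / 4 = 16/4 = 4

Step 2 — sample covariance S[i,j] = (1/(n-1)) · Σ_k (x_{k,i} - mean_i) · (x_{k,j} - mean_j), with n-1 = 3.
  S[A,A] = ((-3.25)·(-3.25) + (1.75)·(1.75) + (1.75)·(1.75) + (-0.25)·(-0.25)) / 3 = 16.75/3 = 5.5833
  S[A,B] = ((-3.25)·(2) + (1.75)·(-2) + (1.75)·(-2) + (-0.25)·(2)) / 3 = -14/3 = -4.6667
  S[B,B] = ((2)·(2) + (-2)·(-2) + (-2)·(-2) + (2)·(2)) / 3 = 16/3 = 5.3333

S is symmetric (S[j,i] = S[i,j]). Assembling:

S = [[5.5833, -4.6667],
 [-4.6667, 5.3333]]


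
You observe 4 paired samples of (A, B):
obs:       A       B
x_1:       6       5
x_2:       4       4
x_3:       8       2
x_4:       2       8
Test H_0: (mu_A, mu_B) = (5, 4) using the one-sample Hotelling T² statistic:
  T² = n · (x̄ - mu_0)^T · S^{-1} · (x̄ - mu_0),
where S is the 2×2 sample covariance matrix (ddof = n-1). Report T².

Step 1 — sample mean vector:
  mean(A) = (6 + 4 + 8 + 2) / 4 = 20/4 = 5
  mean(B) = (5 + 4 + 2 + 8) / 4 = 19/4 = 4.75
  x̄ = (5, 4.75),  deviation x̄ - mu_0 = (5, 4.75) - (5, 4) = (0, 0.75).

Step 2 — sample covariance matrix, S[i,j] = (1/(n-1)) · Σ_k (x_{k,i} - mean_i) · (x_{k,j} - mean_j), divisor n-1 = 3:
  S[A,A] = ((1)·(1) + (-1)·(-1) + (3)·(3) + (-3)·(-3)) / 3 = 20/3 = 6.6667
  S[A,B] = ((1)·(0.25) + (-1)·(-0.75) + (3)·(-2.75) + (-3)·(3.25)) / 3 = -17/3 = -5.6667
  S[B,B] = ((0.25)·(0.25) + (-0.75)·(-0.75) + (-2.75)·(-2.75) + (3.25)·(3.25)) / 3 = 18.75/3 = 6.25
  S = [[6.6667, -5.6667],
 [-5.6667, 6.25]].

Step 3 — invert S. det(S) = 6.6667·6.25 - (-5.6667)² = 9.5556.
  S^{-1} = (1/det) · [[d, -b], [-b, a]] = [[0.6541, 0.593],
 [0.593, 0.6977]].

Step 4 — quadratic form (x̄ - mu_0)^T · S^{-1} · (x̄ - mu_0):
  S^{-1} · (x̄ - mu_0) = (0.4448, 0.5233),
  (x̄ - mu_0)^T · [...] = (0)·(0.4448) + (0.75)·(0.5233) = 0.3924.

Step 5 — scale by n: T² = 4 · 0.3924 = 1.5698.

T² ≈ 1.5698


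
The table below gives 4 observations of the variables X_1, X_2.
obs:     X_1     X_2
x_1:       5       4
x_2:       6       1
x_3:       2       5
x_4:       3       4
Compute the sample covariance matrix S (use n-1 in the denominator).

Step 1 — column means:
  mean(X_1) = (5 + 6 + 2 + 3) / 4 = 16/4 = 4
  mean(X_2) = (4 + 1 + 5 + 4) / 4 = 14/4 = 3.5

Step 2 — sample covariance S[i,j] = (1/(n-1)) · Σ_k (x_{k,i} - mean_i) · (x_{k,j} - mean_j), with n-1 = 3.
  S[X_1,X_1] = ((1)·(1) + (2)·(2) + (-2)·(-2) + (-1)·(-1)) / 3 = 10/3 = 3.3333
  S[X_1,X_2] = ((1)·(0.5) + (2)·(-2.5) + (-2)·(1.5) + (-1)·(0.5)) / 3 = -8/3 = -2.6667
  S[X_2,X_2] = ((0.5)·(0.5) + (-2.5)·(-2.5) + (1.5)·(1.5) + (0.5)·(0.5)) / 3 = 9/3 = 3

S is symmetric (S[j,i] = S[i,j]). Assembling:

S = [[3.3333, -2.6667],
 [-2.6667, 3]]


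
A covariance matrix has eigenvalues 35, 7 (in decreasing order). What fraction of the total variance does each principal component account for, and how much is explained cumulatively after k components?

Step 1 — total variance = trace(Sigma) = Σ λ_i = 35 + 7 = 42.

Step 2 — fraction explained by component i = λ_i / Σ λ:
  PC1: 35/42 = 0.8333
  PC2: 7/42 = 0.1667

Step 3 — cumulative fraction after k components = (λ_1 + ... + λ_k) / Σ λ:
  k = 1: 35/42 = 0.8333
  k = 2: (35 + 7)/42 = 42/42 = 1

Summary (fraction, with percent):

explained: PC1 0.8333 (83.33%), PC2 0.1667 (16.67%);  cumulative: 0.8333, 1


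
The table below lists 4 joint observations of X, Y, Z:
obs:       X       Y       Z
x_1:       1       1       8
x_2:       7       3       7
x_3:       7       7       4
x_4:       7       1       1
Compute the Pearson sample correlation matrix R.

Step 1 — column means:
  mean(X) = (1 + 7 + 7 + 7) / 4 = 22/4 = 5.5
  mean(Y) = (1 + 3 + 7 + 1) / 4 = 12/4 = 3
  mean(Z) = (8 + 7 + 4 + 1) / 4 = 20/4 = 5

Step 2 — sample variances and covariances s[i,j] = (1/(n-1)) · Σ_k (x_{k,i} - mean_i) · (x_{k,j} - mean_j), with n-1 = 3:
  s[X,X] = ((-4.5)·(-4.5) + (1.5)·(1.5) + (1.5)·(1.5) + (1.5)·(1.5)) / 3 = 27/3 = 9
  s[X,Y] = ((-4.5)·(-2) + (1.5)·(0) + (1.5)·(4) + (1.5)·(-2)) / 3 = 12/3 = 4
  s[X,Z] = ((-4.5)·(3) + (1.5)·(2) + (1.5)·(-1) + (1.5)·(-4)) / 3 = -18/3 = -6
  s[Y,Y] = ((-2)·(-2) + (0)·(0) + (4)·(4) + (-2)·(-2)) / 3 = 24/3 = 8
  s[Y,Z] = ((-2)·(3) + (0)·(2) + (4)·(-1) + (-2)·(-4)) / 3 = -2/3 = -0.6667
  s[Z,Z] = ((3)·(3) + (2)·(2) + (-1)·(-1) + (-4)·(-4)) / 3 = 30/3 = 10
  Sample standard deviations s_i = √(s[i,i]):
  s(X) = √(9) = 3
  s(Y) = √(8) = 2.8284
  s(Z) = √(10) = 3.1623

Step 3 — r_{ij} = s_{ij} / (s_i · s_j):
  r[X,X] = 1 (diagonal).
  r[X,Y] = 4 / (3 · 2.8284) = 4 / 8.4853 = 0.4714
  r[X,Z] = -6 / (3 · 3.1623) = -6 / 9.4868 = -0.6325
  r[Y,Y] = 1 (diagonal).
  r[Y,Z] = -0.6667 / (2.8284 · 3.1623) = -0.6667 / 8.9443 = -0.0745
  r[Z,Z] = 1 (diagonal).

R is symmetric with unit diagonal. Assembling:

R = [[1, 0.4714, -0.6325],
 [0.4714, 1, -0.0745],
 [-0.6325, -0.0745, 1]]


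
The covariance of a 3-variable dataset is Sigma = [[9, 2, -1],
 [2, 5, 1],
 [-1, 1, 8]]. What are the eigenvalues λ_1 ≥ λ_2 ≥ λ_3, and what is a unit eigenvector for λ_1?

Step 1 — characteristic polynomial p(λ) = det(λI - Sigma) = λ³ - tr·λ² + c_1·λ - det, where tr = trace, c_1 = sum of the principal 2×2 minors, det = det(Sigma):
  tr = 9 + 5 + 8 = 22,
  c_1 = (9·5 - (2)²) + (9·8 - (-1)²) + (5·8 - (1)²) = 41 + 71 + 39 = 151,
  det = 9·(5·8 - (1)²) - (2)·((2)·8 - (1)·(-1)) + (-1)·((2)·(1) - 5·(-1)) = 9·(39) - (2)·(17) + (-1)·(7) = 310.
  So p(λ) = λ³ - 22λ² + 151λ - 310.
Step 2 — look for an integer root (rational root theorem: any rational root is an integer divisor of 310). Testing λ = 10:
  p(10) = 1000 - 2200 + 1510 - 310 = 0  ✓
  Dividing out (λ - 10): p(λ) = (λ - 10)(λ² - 12λ + 31).
Step 3 — remaining eigenvalues from the quadratic λ² - 12λ + 31 = 0:
  Δ = 12² - 4·31 = 144 - 124 = 20,  λ = (12 ± √20)/2 = (12 ± 4.4721)/2 ≈ 8.2361 or 3.7639.
  Sorted: λ_1 = 10,  λ_2 = 8.2361,  λ_3 = 3.7639  (check: sum = 22 = tr ✓).

Step 4 — unit eigenvector for λ_1 = 10: v spans the null space of (Sigma - λ_1 I), whose rows are
  r_1 = (-1, 2, -1),  r_2 = (2, -5, 1),  r_3 = (-1, 1, -2).
  v is orthogonal to every row, so take v ∝ r_1 × r_2 = ((2)·(1) - (-1)·(-5), (-1)·(2) - (-1)·(1), (-1)·(-5) - (2)·(2)) = (-3, -1, 1).
  Rescale (multiply by -1 so the first nonzero entry is positive): u = (3, 1, -1).
  ||u|| = √((3)² + (1)² + (-1)²) = √(11) ≈ 3.3166,  v_1 = u/||u|| ≈ (0.9045, 0.3015, -0.3015) (||v_1|| = 1).

λ_1 = 10,  λ_2 = 8.2361,  λ_3 = 3.7639;  v_1 ≈ (0.9045, 0.3015, -0.3015)


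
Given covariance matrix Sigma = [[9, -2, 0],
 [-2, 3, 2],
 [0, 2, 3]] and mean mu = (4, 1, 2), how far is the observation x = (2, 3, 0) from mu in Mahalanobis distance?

Step 1 — centre the observation: (x - mu) = (-2, 2, -2).

Step 2 — invert Sigma (cofactor / det for 3×3, or solve directly):
  Sigma^{-1} = [[0.1515, 0.1818, -0.1212],
 [0.1818, 0.8182, -0.5455],
 [-0.1212, -0.5455, 0.697]].

Step 3 — form the quadratic (x - mu)^T · Sigma^{-1} · (x - mu):
  Sigma^{-1} · (x - mu) = (0.303, 2.3636, -2.2424).
  (x - mu)^T · [Sigma^{-1} · (x - mu)] = (-2)·(0.303) + (2)·(2.3636) + (-2)·(-2.2424) = 8.6061.

Step 4 — take square root: d = √(8.6061) ≈ 2.9336.

d(x, mu) = √(8.6061) ≈ 2.9336


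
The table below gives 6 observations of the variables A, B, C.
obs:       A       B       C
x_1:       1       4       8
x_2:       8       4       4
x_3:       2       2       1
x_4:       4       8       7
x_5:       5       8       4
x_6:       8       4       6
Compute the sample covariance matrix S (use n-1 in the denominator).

Step 1 — column means:
  mean(A) = (1 + 8 + 2 + 4 + 5 + 8) / 6 = 28/6 = 4.6667
  mean(B) = (4 + 4 + 2 + 8 + 8 + 4) / 6 = 30/6 = 5
  mean(C) = (8 + 4 + 1 + 7 + 4 + 6) / 6 = 30/6 = 5

Step 2 — sample covariance S[i,j] = (1/(n-1)) · Σ_k (x_{k,i} - mean_i) · (x_{k,j} - mean_j), with n-1 = 5.
  S[A,A] = ((-3.6667)·(-3.6667) + (3.3333)·(3.3333) + (-2.6667)·(-2.6667) + (-0.6667)·(-0.6667) + (0.3333)·(0.3333) + (3.3333)·(3.3333)) / 5 = 43.3333/5 = 8.6667
  S[A,B] = ((-3.6667)·(-1) + (3.3333)·(-1) + (-2.6667)·(-3) + (-0.6667)·(3) + (0.3333)·(3) + (3.3333)·(-1)) / 5 = 4/5 = 0.8
  S[A,C] = ((-3.6667)·(3) + (3.3333)·(-1) + (-2.6667)·(-4) + (-0.6667)·(2) + (0.3333)·(-1) + (3.3333)·(1)) / 5 = -2/5 = -0.4
  S[B,B] = ((-1)·(-1) + (-1)·(-1) + (-3)·(-3) + (3)·(3) + (3)·(3) + (-1)·(-1)) / 5 = 30/5 = 6
  S[B,C] = ((-1)·(3) + (-1)·(-1) + (-3)·(-4) + (3)·(2) + (3)·(-1) + (-1)·(1)) / 5 = 12/5 = 2.4
  S[C,C] = ((3)·(3) + (-1)·(-1) + (-4)·(-4) + (2)·(2) + (-1)·(-1) + (1)·(1)) / 5 = 32/5 = 6.4

S is symmetric (S[j,i] = S[i,j]). Assembling:

S = [[8.6667, 0.8, -0.4],
 [0.8, 6, 2.4],
 [-0.4, 2.4, 6.4]]


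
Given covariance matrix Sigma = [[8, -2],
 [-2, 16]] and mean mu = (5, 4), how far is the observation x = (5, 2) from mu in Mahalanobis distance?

Step 1 — centre the observation: (x - mu) = (0, -2).

Step 2 — invert Sigma. det(Sigma) = 8·16 - (-2)² = 124.
  Sigma^{-1} = (1/det) · [[d, -b], [-b, a]] = [[0.129, 0.0161],
 [0.0161, 0.0645]].

Step 3 — form the quadratic (x - mu)^T · Sigma^{-1} · (x - mu):
  Sigma^{-1} · (x - mu) = (-0.0323, -0.129).
  (x - mu)^T · [Sigma^{-1} · (x - mu)] = (0)·(-0.0323) + (-2)·(-0.129) = 0.2581.

Step 4 — take square root: d = √(0.2581) ≈ 0.508.

d(x, mu) = √(0.2581) ≈ 0.508


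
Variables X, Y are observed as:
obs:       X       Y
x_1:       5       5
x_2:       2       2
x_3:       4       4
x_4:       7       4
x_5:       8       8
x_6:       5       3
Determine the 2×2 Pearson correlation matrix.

Step 1 — column means:
  mean(X) = (5 + 2 + 4 + 7 + 8 + 5) / 6 = 31/6 = 5.1667
  mean(Y) = (5 + 2 + 4 + 4 + 8 + 3) / 6 = 26/6 = 4.3333

Step 2 — sample variances and covariances s[i,j] = (1/(n-1)) · Σ_k (x_{k,i} - mean_i) · (x_{k,j} - mean_j), with n-1 = 5:
  s[X,X] = ((-0.1667)·(-0.1667) + (-3.1667)·(-3.1667) + (-1.1667)·(-1.1667) + (1.8333)·(1.8333) + (2.8333)·(2.8333) + (-0.1667)·(-0.1667)) / 5 = 22.8333/5 = 4.5667
  s[X,Y] = ((-0.1667)·(0.6667) + (-3.1667)·(-2.3333) + (-1.1667)·(-0.3333) + (1.8333)·(-0.3333) + (2.8333)·(3.6667) + (-0.1667)·(-1.3333)) / 5 = 17.6667/5 = 3.5333
  s[Y,Y] = ((0.6667)·(0.6667) + (-2.3333)·(-2.3333) + (-0.3333)·(-0.3333) + (-0.3333)·(-0.3333) + (3.6667)·(3.6667) + (-1.3333)·(-1.3333)) / 5 = 21.3333/5 = 4.2667
  Sample standard deviations s_i = √(s[i,i]):
  s(X) = √(4.5667) = 2.137
  s(Y) = √(4.2667) = 2.0656

Step 3 — r_{ij} = s_{ij} / (s_i · s_j):
  r[X,X] = 1 (diagonal).
  r[X,Y] = 3.5333 / (2.137 · 2.0656) = 3.5333 / 4.4141 = 0.8005
  r[Y,Y] = 1 (diagonal).

R is symmetric with unit diagonal. Assembling:

R = [[1, 0.8005],
 [0.8005, 1]]


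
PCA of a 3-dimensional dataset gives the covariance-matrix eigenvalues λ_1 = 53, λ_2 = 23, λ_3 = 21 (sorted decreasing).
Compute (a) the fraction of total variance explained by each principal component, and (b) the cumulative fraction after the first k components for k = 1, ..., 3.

Step 1 — total variance = trace(Sigma) = Σ λ_i = 53 + 23 + 21 = 97.

Step 2 — fraction explained by component i = λ_i / Σ λ:
  PC1: 53/97 = 0.5464
  PC2: 23/97 = 0.2371
  PC3: 21/97 = 0.2165

Step 3 — cumulative fraction after k components = (λ_1 + ... + λ_k) / Σ λ:
  k = 1: 53/97 = 0.5464
  k = 2: (53 + 23)/97 = 76/97 = 0.7835
  k = 3: (53 + 23 + 21)/97 = 97/97 = 1

Summary (fraction, with percent):

explained: PC1 0.5464 (54.64%), PC2 0.2371 (23.71%), PC3 0.2165 (21.65%);  cumulative: 0.5464, 0.7835, 1


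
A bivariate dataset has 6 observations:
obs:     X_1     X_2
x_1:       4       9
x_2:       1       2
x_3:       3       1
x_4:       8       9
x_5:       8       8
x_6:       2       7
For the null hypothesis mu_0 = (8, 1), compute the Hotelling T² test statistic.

Step 1 — sample mean vector:
  mean(X_1) = (4 + 1 + 3 + 8 + 8 + 2) / 6 = 26/6 = 4.3333
  mean(X_2) = (9 + 2 + 1 + 9 + 8 + 7) / 6 = 36/6 = 6
  x̄ = (4.3333, 6),  deviation x̄ - mu_0 = (4.3333, 6) - (8, 1) = (-3.6667, 5).

Step 2 — sample covariance matrix, S[i,j] = (1/(n-1)) · Σ_k (x_{k,i} - mean_i) · (x_{k,j} - mean_j), divisor n-1 = 5:
  S[X_1,X_1] = ((-0.3333)·(-0.3333) + (-3.3333)·(-3.3333) + (-1.3333)·(-1.3333) + (3.6667)·(3.6667) + (3.6667)·(3.6667) + (-2.3333)·(-2.3333)) / 5 = 45.3333/5 = 9.0667
  S[X_1,X_2] = ((-0.3333)·(3) + (-3.3333)·(-4) + (-1.3333)·(-5) + (3.6667)·(3) + (3.6667)·(2) + (-2.3333)·(1)) / 5 = 35/5 = 7
  S[X_2,X_2] = ((3)·(3) + (-4)·(-4) + (-5)·(-5) + (3)·(3) + (2)·(2) + (1)·(1)) / 5 = 64/5 = 12.8
  S = [[9.0667, 7],
 [7, 12.8]].

Step 3 — invert S. det(S) = 9.0667·12.8 - (7)² = 67.0533.
  S^{-1} = (1/det) · [[d, -b], [-b, a]] = [[0.1909, -0.1044],
 [-0.1044, 0.1352]].

Step 4 — quadratic form (x̄ - mu_0)^T · S^{-1} · (x̄ - mu_0):
  S^{-1} · (x̄ - mu_0) = (-1.2219, 1.0589),
  (x̄ - mu_0)^T · [...] = (-3.6667)·(-1.2219) + (5)·(1.0589) = 9.7746.

Step 5 — scale by n: T² = 6 · 9.7746 = 58.6478.

T² ≈ 58.6478


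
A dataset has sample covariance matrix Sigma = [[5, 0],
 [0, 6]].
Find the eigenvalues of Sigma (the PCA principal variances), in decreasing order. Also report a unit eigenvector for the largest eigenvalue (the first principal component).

Step 1 — characteristic polynomial of 2×2 Sigma:
  det(Sigma - λI) = λ² - trace · λ + det = 0.
  trace = 5 + 6 = 11, det = 5·6 - (0)² = 30.
Step 2 — discriminant:
  Δ = trace² - 4·det = 121 - 120 = 1.
Step 3 — eigenvalues:
  λ = (trace ± √Δ)/2 = (11 ± 1)/2,
  λ_1 = 6,  λ_2 = 5.

Step 4 — unit eigenvector for λ_1: Sigma is diagonal, so its eigenvectors are the coordinate axes. λ_1 = 6 is the diagonal entry on the second coordinate axis, hence
  v_1 = (0, 1) (||v_1|| = 1).

λ_1 = 6,  λ_2 = 5;  v_1 ≈ (0, 1)


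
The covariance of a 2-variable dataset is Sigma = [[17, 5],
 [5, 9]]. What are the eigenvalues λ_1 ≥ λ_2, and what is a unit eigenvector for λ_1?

Step 1 — characteristic polynomial of 2×2 Sigma:
  det(Sigma - λI) = λ² - trace · λ + det = 0.
  trace = 17 + 9 = 26, det = 17·9 - (5)² = 128.
Step 2 — discriminant:
  Δ = trace² - 4·det = 676 - 512 = 164.
Step 3 — eigenvalues:
  λ = (trace ± √Δ)/2 = (26 ± 12.8062)/2,
  λ_1 = 19.4031,  λ_2 = 6.5969.

Step 4 — unit eigenvector for λ_1: solve (Sigma - λ_1 I)v = 0. First row:
  (17 - 19.4031)·v_x + (5)·v_y = 0, i.e. (-2.4031)·v_x + (5)·v_y = 0,
  so v ∝ (b, λ_1 - a) = (5, 2.4031) = u.
  ||u|| = √((5)² + (2.4031)²) = √(30.775) ≈ 5.5475,
  v_1 = u/||u|| ≈ (0.9013, 0.4332) (||v_1|| = 1).

λ_1 = 19.4031,  λ_2 = 6.5969;  v_1 ≈ (0.9013, 0.4332)


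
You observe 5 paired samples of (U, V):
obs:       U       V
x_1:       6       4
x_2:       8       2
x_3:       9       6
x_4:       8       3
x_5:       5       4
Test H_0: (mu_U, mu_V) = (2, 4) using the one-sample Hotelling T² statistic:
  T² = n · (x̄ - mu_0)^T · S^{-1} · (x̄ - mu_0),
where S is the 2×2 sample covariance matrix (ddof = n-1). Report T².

Step 1 — sample mean vector:
  mean(U) = (6 + 8 + 9 + 8 + 5) / 5 = 36/5 = 7.2
  mean(V) = (4 + 2 + 6 + 3 + 4) / 5 = 19/5 = 3.8
  x̄ = (7.2, 3.8),  deviation x̄ - mu_0 = (7.2, 3.8) - (2, 4) = (5.2, -0.2).

Step 2 — sample covariance matrix, S[i,j] = (1/(n-1)) · Σ_k (x_{k,i} - mean_i) · (x_{k,j} - mean_j), divisor n-1 = 4:
  S[U,U] = ((-1.2)·(-1.2) + (0.8)·(0.8) + (1.8)·(1.8) + (0.8)·(0.8) + (-2.2)·(-2.2)) / 4 = 10.8/4 = 2.7
  S[U,V] = ((-1.2)·(0.2) + (0.8)·(-1.8) + (1.8)·(2.2) + (0.8)·(-0.8) + (-2.2)·(0.2)) / 4 = 1.2/4 = 0.3
  S[V,V] = ((0.2)·(0.2) + (-1.8)·(-1.8) + (2.2)·(2.2) + (-0.8)·(-0.8) + (0.2)·(0.2)) / 4 = 8.8/4 = 2.2
  S = [[2.7, 0.3],
 [0.3, 2.2]].

Step 3 — invert S. det(S) = 2.7·2.2 - (0.3)² = 5.85.
  S^{-1} = (1/det) · [[d, -b], [-b, a]] = [[0.3761, -0.0513],
 [-0.0513, 0.4615]].

Step 4 — quadratic form (x̄ - mu_0)^T · S^{-1} · (x̄ - mu_0):
  S^{-1} · (x̄ - mu_0) = (1.9658, -0.359),
  (x̄ - mu_0)^T · [...] = (5.2)·(1.9658) + (-0.2)·(-0.359) = 10.294.

Step 5 — scale by n: T² = 5 · 10.294 = 51.4701.

T² ≈ 51.4701


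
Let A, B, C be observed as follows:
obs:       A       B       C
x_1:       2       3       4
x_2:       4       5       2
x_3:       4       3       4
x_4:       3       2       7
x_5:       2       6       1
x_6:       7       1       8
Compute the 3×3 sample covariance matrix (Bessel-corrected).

Step 1 — column means:
  mean(A) = (2 + 4 + 4 + 3 + 2 + 7) / 6 = 22/6 = 3.6667
  mean(B) = (3 + 5 + 3 + 2 + 6 + 1) / 6 = 20/6 = 3.3333
  mean(C) = (4 + 2 + 4 + 7 + 1 + 8) / 6 = 26/6 = 4.3333

Step 2 — sample covariance S[i,j] = (1/(n-1)) · Σ_k (x_{k,i} - mean_i) · (x_{k,j} - mean_j), with n-1 = 5.
  S[A,A] = ((-1.6667)·(-1.6667) + (0.3333)·(0.3333) + (0.3333)·(0.3333) + (-0.6667)·(-0.6667) + (-1.6667)·(-1.6667) + (3.3333)·(3.3333)) / 5 = 17.3333/5 = 3.4667
  S[A,B] = ((-1.6667)·(-0.3333) + (0.3333)·(1.6667) + (0.3333)·(-0.3333) + (-0.6667)·(-1.3333) + (-1.6667)·(2.6667) + (3.3333)·(-2.3333)) / 5 = -10.3333/5 = -2.0667
  S[A,C] = ((-1.6667)·(-0.3333) + (0.3333)·(-2.3333) + (0.3333)·(-0.3333) + (-0.6667)·(2.6667) + (-1.6667)·(-3.3333) + (3.3333)·(3.6667)) / 5 = 15.6667/5 = 3.1333
  S[B,B] = ((-0.3333)·(-0.3333) + (1.6667)·(1.6667) + (-0.3333)·(-0.3333) + (-1.3333)·(-1.3333) + (2.6667)·(2.6667) + (-2.3333)·(-2.3333)) / 5 = 17.3333/5 = 3.4667
  S[B,C] = ((-0.3333)·(-0.3333) + (1.6667)·(-2.3333) + (-0.3333)·(-0.3333) + (-1.3333)·(2.6667) + (2.6667)·(-3.3333) + (-2.3333)·(3.6667)) / 5 = -24.6667/5 = -4.9333
  S[C,C] = ((-0.3333)·(-0.3333) + (-2.3333)·(-2.3333) + (-0.3333)·(-0.3333) + (2.6667)·(2.6667) + (-3.3333)·(-3.3333) + (3.6667)·(3.6667)) / 5 = 37.3333/5 = 7.4667

S is symmetric (S[j,i] = S[i,j]). Assembling:

S = [[3.4667, -2.0667, 3.1333],
 [-2.0667, 3.4667, -4.9333],
 [3.1333, -4.9333, 7.4667]]


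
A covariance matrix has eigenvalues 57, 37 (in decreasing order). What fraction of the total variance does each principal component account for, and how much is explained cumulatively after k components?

Step 1 — total variance = trace(Sigma) = Σ λ_i = 57 + 37 = 94.

Step 2 — fraction explained by component i = λ_i / Σ λ:
  PC1: 57/94 = 0.6064
  PC2: 37/94 = 0.3936

Step 3 — cumulative fraction after k components = (λ_1 + ... + λ_k) / Σ λ:
  k = 1: 57/94 = 0.6064
  k = 2: (57 + 37)/94 = 94/94 = 1

Summary (fraction, with percent):

explained: PC1 0.6064 (60.64%), PC2 0.3936 (39.36%);  cumulative: 0.6064, 1


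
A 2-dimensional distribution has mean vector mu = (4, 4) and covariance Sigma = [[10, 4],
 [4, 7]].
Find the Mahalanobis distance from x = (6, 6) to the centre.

Step 1 — centre the observation: (x - mu) = (2, 2).

Step 2 — invert Sigma. det(Sigma) = 10·7 - (4)² = 54.
  Sigma^{-1} = (1/det) · [[d, -b], [-b, a]] = [[0.1296, -0.0741],
 [-0.0741, 0.1852]].

Step 3 — form the quadratic (x - mu)^T · Sigma^{-1} · (x - mu):
  Sigma^{-1} · (x - mu) = (0.1111, 0.2222).
  (x - mu)^T · [Sigma^{-1} · (x - mu)] = (2)·(0.1111) + (2)·(0.2222) = 0.6667.

Step 4 — take square root: d = √(0.6667) ≈ 0.8165.

d(x, mu) = √(0.6667) ≈ 0.8165


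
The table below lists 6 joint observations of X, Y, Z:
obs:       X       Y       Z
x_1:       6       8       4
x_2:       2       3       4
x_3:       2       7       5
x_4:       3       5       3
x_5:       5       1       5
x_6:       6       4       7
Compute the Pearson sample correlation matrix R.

Step 1 — column means:
  mean(X) = (6 + 2 + 2 + 3 + 5 + 6) / 6 = 24/6 = 4
  mean(Y) = (8 + 3 + 7 + 5 + 1 + 4) / 6 = 28/6 = 4.6667
  mean(Z) = (4 + 4 + 5 + 3 + 5 + 7) / 6 = 28/6 = 4.6667

Step 2 — sample variances and covariances s[i,j] = (1/(n-1)) · Σ_k (x_{k,i} - mean_i) · (x_{k,j} - mean_j), with n-1 = 5:
  s[X,X] = ((2)·(2) + (-2)·(-2) + (-2)·(-2) + (-1)·(-1) + (1)·(1) + (2)·(2)) / 5 = 18/5 = 3.6
  s[X,Y] = ((2)·(3.3333) + (-2)·(-1.6667) + (-2)·(2.3333) + (-1)·(0.3333) + (1)·(-3.6667) + (2)·(-0.6667)) / 5 = 0/5 = 0
  s[X,Z] = ((2)·(-0.6667) + (-2)·(-0.6667) + (-2)·(0.3333) + (-1)·(-1.6667) + (1)·(0.3333) + (2)·(2.3333)) / 5 = 6/5 = 1.2
  s[Y,Y] = ((3.3333)·(3.3333) + (-1.6667)·(-1.6667) + (2.3333)·(2.3333) + (0.3333)·(0.3333) + (-3.6667)·(-3.6667) + (-0.6667)·(-0.6667)) / 5 = 33.3333/5 = 6.6667
  s[Y,Z] = ((3.3333)·(-0.6667) + (-1.6667)·(-0.6667) + (2.3333)·(0.3333) + (0.3333)·(-1.6667) + (-3.6667)·(0.3333) + (-0.6667)·(2.3333)) / 5 = -3.6667/5 = -0.7333
  s[Z,Z] = ((-0.6667)·(-0.6667) + (-0.6667)·(-0.6667) + (0.3333)·(0.3333) + (-1.6667)·(-1.6667) + (0.3333)·(0.3333) + (2.3333)·(2.3333)) / 5 = 9.3333/5 = 1.8667
  Sample standard deviations s_i = √(s[i,i]):
  s(X) = √(3.6) = 1.8974
  s(Y) = √(6.6667) = 2.582
  s(Z) = √(1.8667) = 1.3663

Step 3 — r_{ij} = s_{ij} / (s_i · s_j):
  r[X,X] = 1 (diagonal).
  r[X,Y] = 0 / (1.8974 · 2.582) = 0 / 4.899 = 0
  r[X,Z] = 1.2 / (1.8974 · 1.3663) = 1.2 / 2.5923 = 0.4629
  r[Y,Y] = 1 (diagonal).
  r[Y,Z] = -0.7333 / (2.582 · 1.3663) = -0.7333 / 3.5277 = -0.2079
  r[Z,Z] = 1 (diagonal).

R is symmetric with unit diagonal. Assembling:

R = [[1, 0, 0.4629],
 [0, 1, -0.2079],
 [0.4629, -0.2079, 1]]


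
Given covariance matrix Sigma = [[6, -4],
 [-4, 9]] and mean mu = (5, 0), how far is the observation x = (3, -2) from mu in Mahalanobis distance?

Step 1 — centre the observation: (x - mu) = (-2, -2).

Step 2 — invert Sigma. det(Sigma) = 6·9 - (-4)² = 38.
  Sigma^{-1} = (1/det) · [[d, -b], [-b, a]] = [[0.2368, 0.1053],
 [0.1053, 0.1579]].

Step 3 — form the quadratic (x - mu)^T · Sigma^{-1} · (x - mu):
  Sigma^{-1} · (x - mu) = (-0.6842, -0.5263).
  (x - mu)^T · [Sigma^{-1} · (x - mu)] = (-2)·(-0.6842) + (-2)·(-0.5263) = 2.4211.

Step 4 — take square root: d = √(2.4211) ≈ 1.556.

d(x, mu) = √(2.4211) ≈ 1.556


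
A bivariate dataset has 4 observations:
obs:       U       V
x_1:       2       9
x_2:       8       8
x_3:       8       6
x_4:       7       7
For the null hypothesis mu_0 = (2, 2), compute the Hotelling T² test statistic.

Step 1 — sample mean vector:
  mean(U) = (2 + 8 + 8 + 7) / 4 = 25/4 = 6.25
  mean(V) = (9 + 8 + 6 + 7) / 4 = 30/4 = 7.5
  x̄ = (6.25, 7.5),  deviation x̄ - mu_0 = (6.25, 7.5) - (2, 2) = (4.25, 5.5).

Step 2 — sample covariance matrix, S[i,j] = (1/(n-1)) · Σ_k (x_{k,i} - mean_i) · (x_{k,j} - mean_j), divisor n-1 = 3:
  S[U,U] = ((-4.25)·(-4.25) + (1.75)·(1.75) + (1.75)·(1.75) + (0.75)·(0.75)) / 3 = 24.75/3 = 8.25
  S[U,V] = ((-4.25)·(1.5) + (1.75)·(0.5) + (1.75)·(-1.5) + (0.75)·(-0.5)) / 3 = -8.5/3 = -2.8333
  S[V,V] = ((1.5)·(1.5) + (0.5)·(0.5) + (-1.5)·(-1.5) + (-0.5)·(-0.5)) / 3 = 5/3 = 1.6667
  S = [[8.25, -2.8333],
 [-2.8333, 1.6667]].

Step 3 — invert S. det(S) = 8.25·1.6667 - (-2.8333)² = 5.7222.
  S^{-1} = (1/det) · [[d, -b], [-b, a]] = [[0.2913, 0.4951],
 [0.4951, 1.4417]].

Step 4 — quadratic form (x̄ - mu_0)^T · S^{-1} · (x̄ - mu_0):
  S^{-1} · (x̄ - mu_0) = (3.9612, 10.034),
  (x̄ - mu_0)^T · [...] = (4.25)·(3.9612) + (5.5)·(10.034) = 72.0218.

Step 5 — scale by n: T² = 4 · 72.0218 = 288.0874.

T² ≈ 288.0874


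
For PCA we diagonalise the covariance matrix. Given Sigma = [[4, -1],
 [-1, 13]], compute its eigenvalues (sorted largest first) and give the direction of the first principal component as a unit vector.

Step 1 — characteristic polynomial of 2×2 Sigma:
  det(Sigma - λI) = λ² - trace · λ + det = 0.
  trace = 4 + 13 = 17, det = 4·13 - (-1)² = 51.
Step 2 — discriminant:
  Δ = trace² - 4·det = 289 - 204 = 85.
Step 3 — eigenvalues:
  λ = (trace ± √Δ)/2 = (17 ± 9.2195)/2,
  λ_1 = 13.1098,  λ_2 = 3.8902.

Step 4 — unit eigenvector for λ_1: solve (Sigma - λ_1 I)v = 0. First row:
  (4 - 13.1098)·v_x + (-1)·v_y = 0, i.e. (-9.1098)·v_x + (-1)·v_y = 0,
  so v ∝ (b, λ_1 - a) = (-1, 9.1098); multiply by -1 so the first entry is positive: u = (1, -9.1098).
  ||u|| = √((1)² + (-9.1098)²) = √(83.988) ≈ 9.1645,
  v_1 = u/||u|| ≈ (0.1091, -0.994) (||v_1|| = 1).

λ_1 = 13.1098,  λ_2 = 3.8902;  v_1 ≈ (0.1091, -0.994)


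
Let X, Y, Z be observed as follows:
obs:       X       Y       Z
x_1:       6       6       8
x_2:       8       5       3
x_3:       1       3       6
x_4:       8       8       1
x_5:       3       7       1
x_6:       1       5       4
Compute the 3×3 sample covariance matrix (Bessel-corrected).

Step 1 — column means:
  mean(X) = (6 + 8 + 1 + 8 + 3 + 1) / 6 = 27/6 = 4.5
  mean(Y) = (6 + 5 + 3 + 8 + 7 + 5) / 6 = 34/6 = 5.6667
  mean(Z) = (8 + 3 + 6 + 1 + 1 + 4) / 6 = 23/6 = 3.8333

Step 2 — sample covariance S[i,j] = (1/(n-1)) · Σ_k (x_{k,i} - mean_i) · (x_{k,j} - mean_j), with n-1 = 5.
  S[X,X] = ((1.5)·(1.5) + (3.5)·(3.5) + (-3.5)·(-3.5) + (3.5)·(3.5) + (-1.5)·(-1.5) + (-3.5)·(-3.5)) / 5 = 53.5/5 = 10.7
  S[X,Y] = ((1.5)·(0.3333) + (3.5)·(-0.6667) + (-3.5)·(-2.6667) + (3.5)·(2.3333) + (-1.5)·(1.3333) + (-3.5)·(-0.6667)) / 5 = 16/5 = 3.2
  S[X,Z] = ((1.5)·(4.1667) + (3.5)·(-0.8333) + (-3.5)·(2.1667) + (3.5)·(-2.8333) + (-1.5)·(-2.8333) + (-3.5)·(0.1667)) / 5 = -10.5/5 = -2.1
  S[Y,Y] = ((0.3333)·(0.3333) + (-0.6667)·(-0.6667) + (-2.6667)·(-2.6667) + (2.3333)·(2.3333) + (1.3333)·(1.3333) + (-0.6667)·(-0.6667)) / 5 = 15.3333/5 = 3.0667
  S[Y,Z] = ((0.3333)·(4.1667) + (-0.6667)·(-0.8333) + (-2.6667)·(2.1667) + (2.3333)·(-2.8333) + (1.3333)·(-2.8333) + (-0.6667)·(0.1667)) / 5 = -14.3333/5 = -2.8667
  S[Z,Z] = ((4.1667)·(4.1667) + (-0.8333)·(-0.8333) + (2.1667)·(2.1667) + (-2.8333)·(-2.8333) + (-2.8333)·(-2.8333) + (0.1667)·(0.1667)) / 5 = 38.8333/5 = 7.7667

S is symmetric (S[j,i] = S[i,j]). Assembling:

S = [[10.7, 3.2, -2.1],
 [3.2, 3.0667, -2.8667],
 [-2.1, -2.8667, 7.7667]]


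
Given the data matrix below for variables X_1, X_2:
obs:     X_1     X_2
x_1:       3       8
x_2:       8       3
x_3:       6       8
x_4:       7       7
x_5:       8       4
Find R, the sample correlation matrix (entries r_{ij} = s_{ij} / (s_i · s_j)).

Step 1 — column means:
  mean(X_1) = (3 + 8 + 6 + 7 + 8) / 5 = 32/5 = 6.4
  mean(X_2) = (8 + 3 + 8 + 7 + 4) / 5 = 30/5 = 6

Step 2 — sample variances and covariances s[i,j] = (1/(n-1)) · Σ_k (x_{k,i} - mean_i) · (x_{k,j} - mean_j), with n-1 = 4:
  s[X_1,X_1] = ((-3.4)·(-3.4) + (1.6)·(1.6) + (-0.4)·(-0.4) + (0.6)·(0.6) + (1.6)·(1.6)) / 4 = 17.2/4 = 4.3
  s[X_1,X_2] = ((-3.4)·(2) + (1.6)·(-3) + (-0.4)·(2) + (0.6)·(1) + (1.6)·(-2)) / 4 = -15/4 = -3.75
  s[X_2,X_2] = ((2)·(2) + (-3)·(-3) + (2)·(2) + (1)·(1) + (-2)·(-2)) / 4 = 22/4 = 5.5
  Sample standard deviations s_i = √(s[i,i]):
  s(X_1) = √(4.3) = 2.0736
  s(X_2) = √(5.5) = 2.3452

Step 3 — r_{ij} = s_{ij} / (s_i · s_j):
  r[X_1,X_1] = 1 (diagonal).
  r[X_1,X_2] = -3.75 / (2.0736 · 2.3452) = -3.75 / 4.8631 = -0.7711
  r[X_2,X_2] = 1 (diagonal).

R is symmetric with unit diagonal. Assembling:

R = [[1, -0.7711],
 [-0.7711, 1]]
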